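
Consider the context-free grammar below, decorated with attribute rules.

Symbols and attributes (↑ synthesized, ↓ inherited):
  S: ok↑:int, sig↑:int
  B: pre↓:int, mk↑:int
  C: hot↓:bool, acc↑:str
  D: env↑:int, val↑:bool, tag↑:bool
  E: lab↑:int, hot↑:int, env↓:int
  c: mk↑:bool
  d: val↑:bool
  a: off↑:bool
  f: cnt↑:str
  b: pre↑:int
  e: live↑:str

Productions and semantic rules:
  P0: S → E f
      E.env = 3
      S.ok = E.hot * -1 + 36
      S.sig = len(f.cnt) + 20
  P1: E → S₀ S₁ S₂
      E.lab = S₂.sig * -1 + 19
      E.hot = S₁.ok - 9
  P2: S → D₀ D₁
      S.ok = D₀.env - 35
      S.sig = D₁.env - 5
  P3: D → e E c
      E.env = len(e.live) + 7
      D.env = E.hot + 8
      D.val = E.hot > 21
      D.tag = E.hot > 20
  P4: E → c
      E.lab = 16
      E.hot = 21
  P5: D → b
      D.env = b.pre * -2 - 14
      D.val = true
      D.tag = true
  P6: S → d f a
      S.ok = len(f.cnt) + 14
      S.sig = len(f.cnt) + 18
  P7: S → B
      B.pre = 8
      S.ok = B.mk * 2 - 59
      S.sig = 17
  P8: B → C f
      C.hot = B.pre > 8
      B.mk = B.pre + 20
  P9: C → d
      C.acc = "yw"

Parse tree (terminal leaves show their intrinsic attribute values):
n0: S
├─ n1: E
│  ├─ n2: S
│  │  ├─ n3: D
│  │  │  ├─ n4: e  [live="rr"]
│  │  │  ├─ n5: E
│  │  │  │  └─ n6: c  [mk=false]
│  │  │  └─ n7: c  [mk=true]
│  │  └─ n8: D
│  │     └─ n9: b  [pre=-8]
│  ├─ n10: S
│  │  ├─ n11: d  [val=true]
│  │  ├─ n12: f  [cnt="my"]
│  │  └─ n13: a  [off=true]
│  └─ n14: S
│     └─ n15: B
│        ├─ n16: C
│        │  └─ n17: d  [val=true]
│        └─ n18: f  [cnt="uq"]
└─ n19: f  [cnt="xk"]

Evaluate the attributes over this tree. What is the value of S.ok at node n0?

29

1. n1.env = 3  [3]
2. n4.live = "rr"  [terminal]
3. n5.env = 9  [len(e.live) + 7]
4. n6.mk = false  [terminal]
5. n5.lab = 16  [16]
6. n5.hot = 21  [21]
7. n7.mk = true  [terminal]
8. n3.env = 29  [E.hot + 8]
9. n3.val = false  [E.hot > 21]
10. n3.tag = true  [E.hot > 20]
11. n9.pre = -8  [terminal]
12. n8.env = 2  [b.pre * -2 - 14]
13. n8.val = true  [true]
14. n8.tag = true  [true]
15. n2.ok = -6  [D₀.env - 35]
16. n2.sig = -3  [D₁.env - 5]
17. n11.val = true  [terminal]
18. n12.cnt = "my"  [terminal]
19. n13.off = true  [terminal]
20. n10.ok = 16  [len(f.cnt) + 14]
21. n10.sig = 20  [len(f.cnt) + 18]
22. n15.pre = 8  [8]
23. n16.hot = false  [B.pre > 8]
24. n17.val = true  [terminal]
25. n16.acc = "yw"  ["yw"]
26. n18.cnt = "uq"  [terminal]
27. n15.mk = 28  [B.pre + 20]
28. n14.ok = -3  [B.mk * 2 - 59]
29. n14.sig = 17  [17]
30. n1.lab = 2  [S₂.sig * -1 + 19]
31. n1.hot = 7  [S₁.ok - 9]
32. n19.cnt = "xk"  [terminal]
33. n0.ok = 29  [E.hot * -1 + 36]
34. n0.sig = 22  [len(f.cnt) + 20]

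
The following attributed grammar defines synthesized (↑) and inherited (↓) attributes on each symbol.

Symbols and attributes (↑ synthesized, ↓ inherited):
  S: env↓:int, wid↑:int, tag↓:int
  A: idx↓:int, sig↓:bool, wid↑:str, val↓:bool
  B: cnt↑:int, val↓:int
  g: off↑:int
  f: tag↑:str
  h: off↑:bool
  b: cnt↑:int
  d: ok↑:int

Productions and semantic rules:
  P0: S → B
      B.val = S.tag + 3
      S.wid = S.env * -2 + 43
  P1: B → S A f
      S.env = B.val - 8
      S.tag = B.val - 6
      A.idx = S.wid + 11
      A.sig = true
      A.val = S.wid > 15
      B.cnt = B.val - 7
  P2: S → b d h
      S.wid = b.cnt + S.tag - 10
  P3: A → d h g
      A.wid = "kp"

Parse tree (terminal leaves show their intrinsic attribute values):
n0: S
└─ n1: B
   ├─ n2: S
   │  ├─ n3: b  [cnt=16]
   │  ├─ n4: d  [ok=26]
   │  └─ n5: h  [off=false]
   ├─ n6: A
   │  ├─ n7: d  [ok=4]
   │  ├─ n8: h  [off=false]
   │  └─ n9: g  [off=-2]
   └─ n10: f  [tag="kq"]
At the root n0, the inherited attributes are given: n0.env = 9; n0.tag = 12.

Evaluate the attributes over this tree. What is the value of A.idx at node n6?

26

1. n0.env = 9  [given at root]
2. n0.tag = 12  [given at root]
3. n1.val = 15  [S.tag + 3]
4. n2.env = 7  [B.val - 8]
5. n2.tag = 9  [B.val - 6]
6. n3.cnt = 16  [terminal]
7. n4.ok = 26  [terminal]
8. n5.off = false  [terminal]
9. n2.wid = 15  [b.cnt + S.tag - 10]
10. n6.idx = 26  [S.wid + 11]
11. n6.sig = true  [true]
12. n6.val = false  [S.wid > 15]
13. n7.ok = 4  [terminal]
14. n8.off = false  [terminal]
15. n9.off = -2  [terminal]
16. n6.wid = "kp"  ["kp"]
17. n10.tag = "kq"  [terminal]
18. n1.cnt = 8  [B.val - 7]
19. n0.wid = 25  [S.env * -2 + 43]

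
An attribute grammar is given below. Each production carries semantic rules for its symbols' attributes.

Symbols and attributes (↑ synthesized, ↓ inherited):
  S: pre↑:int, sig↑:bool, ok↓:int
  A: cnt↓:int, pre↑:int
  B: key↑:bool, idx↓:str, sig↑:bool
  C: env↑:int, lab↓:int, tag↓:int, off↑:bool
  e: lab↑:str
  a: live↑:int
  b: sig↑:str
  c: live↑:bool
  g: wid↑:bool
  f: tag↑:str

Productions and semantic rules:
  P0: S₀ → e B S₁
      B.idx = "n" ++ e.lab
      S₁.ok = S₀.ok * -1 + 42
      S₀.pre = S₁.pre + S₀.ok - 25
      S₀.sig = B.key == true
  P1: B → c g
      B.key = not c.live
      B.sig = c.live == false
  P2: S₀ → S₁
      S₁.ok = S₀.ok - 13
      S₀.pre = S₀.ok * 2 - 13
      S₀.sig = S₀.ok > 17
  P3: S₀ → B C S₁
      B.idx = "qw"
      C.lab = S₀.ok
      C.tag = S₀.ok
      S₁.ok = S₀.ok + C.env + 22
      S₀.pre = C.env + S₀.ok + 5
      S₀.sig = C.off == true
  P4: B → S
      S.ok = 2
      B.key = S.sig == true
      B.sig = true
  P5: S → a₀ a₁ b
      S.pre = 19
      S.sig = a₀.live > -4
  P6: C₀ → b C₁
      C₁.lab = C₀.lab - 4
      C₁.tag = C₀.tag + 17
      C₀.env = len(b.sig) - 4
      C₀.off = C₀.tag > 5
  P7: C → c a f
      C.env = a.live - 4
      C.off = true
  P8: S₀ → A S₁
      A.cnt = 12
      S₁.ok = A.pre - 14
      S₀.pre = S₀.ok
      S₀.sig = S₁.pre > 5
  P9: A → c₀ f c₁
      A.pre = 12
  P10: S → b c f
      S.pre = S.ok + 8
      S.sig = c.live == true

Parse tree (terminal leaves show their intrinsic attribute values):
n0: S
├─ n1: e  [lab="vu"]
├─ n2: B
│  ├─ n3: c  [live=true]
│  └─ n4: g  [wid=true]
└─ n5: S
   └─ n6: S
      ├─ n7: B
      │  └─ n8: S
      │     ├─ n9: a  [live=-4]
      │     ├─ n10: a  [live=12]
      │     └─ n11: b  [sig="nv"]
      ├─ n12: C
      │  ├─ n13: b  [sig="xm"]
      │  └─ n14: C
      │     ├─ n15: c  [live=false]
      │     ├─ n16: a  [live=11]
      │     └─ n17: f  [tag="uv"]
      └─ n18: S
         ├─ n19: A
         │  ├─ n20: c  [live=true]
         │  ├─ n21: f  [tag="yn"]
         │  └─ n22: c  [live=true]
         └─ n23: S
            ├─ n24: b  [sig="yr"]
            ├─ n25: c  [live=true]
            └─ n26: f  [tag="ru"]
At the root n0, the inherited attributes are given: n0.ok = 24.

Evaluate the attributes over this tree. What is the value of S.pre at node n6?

8

1. n0.ok = 24  [given at root]
2. n1.lab = "vu"  [terminal]
3. n2.idx = "nvu"  ["n" ++ e.lab]
4. n3.live = true  [terminal]
5. n4.wid = true  [terminal]
6. n2.key = false  [not c.live]
7. n2.sig = false  [c.live == false]
8. n5.ok = 18  [S₀.ok * -1 + 42]
9. n6.ok = 5  [S₀.ok - 13]
10. n7.idx = "qw"  ["qw"]
11. n8.ok = 2  [2]
12. n9.live = -4  [terminal]
13. n10.live = 12  [terminal]
14. n11.sig = "nv"  [terminal]
15. n8.pre = 19  [19]
16. n8.sig = false  [a₀.live > -4]
17. n7.key = false  [S.sig == true]
18. n7.sig = true  [true]
19. n12.lab = 5  [S₀.ok]
20. n12.tag = 5  [S₀.ok]
21. n13.sig = "xm"  [terminal]
22. n14.lab = 1  [C₀.lab - 4]
23. n14.tag = 22  [C₀.tag + 17]
24. n15.live = false  [terminal]
25. n16.live = 11  [terminal]
26. n17.tag = "uv"  [terminal]
27. n14.env = 7  [a.live - 4]
28. n14.off = true  [true]
29. n12.env = -2  [len(b.sig) - 4]
30. n12.off = false  [C₀.tag > 5]
31. n18.ok = 25  [S₀.ok + C.env + 22]
32. n19.cnt = 12  [12]
33. n20.live = true  [terminal]
34. n21.tag = "yn"  [terminal]
35. n22.live = true  [terminal]
36. n19.pre = 12  [12]
37. n23.ok = -2  [A.pre - 14]
38. n24.sig = "yr"  [terminal]
39. n25.live = true  [terminal]
40. n26.tag = "ru"  [terminal]
41. n23.pre = 6  [S.ok + 8]
42. n23.sig = true  [c.live == true]
43. n18.pre = 25  [S₀.ok]
44. n18.sig = true  [S₁.pre > 5]
45. n6.pre = 8  [C.env + S₀.ok + 5]
46. n6.sig = false  [C.off == true]
47. n5.pre = 23  [S₀.ok * 2 - 13]
48. n5.sig = true  [S₀.ok > 17]
49. n0.pre = 22  [S₁.pre + S₀.ok - 25]
50. n0.sig = false  [B.key == true]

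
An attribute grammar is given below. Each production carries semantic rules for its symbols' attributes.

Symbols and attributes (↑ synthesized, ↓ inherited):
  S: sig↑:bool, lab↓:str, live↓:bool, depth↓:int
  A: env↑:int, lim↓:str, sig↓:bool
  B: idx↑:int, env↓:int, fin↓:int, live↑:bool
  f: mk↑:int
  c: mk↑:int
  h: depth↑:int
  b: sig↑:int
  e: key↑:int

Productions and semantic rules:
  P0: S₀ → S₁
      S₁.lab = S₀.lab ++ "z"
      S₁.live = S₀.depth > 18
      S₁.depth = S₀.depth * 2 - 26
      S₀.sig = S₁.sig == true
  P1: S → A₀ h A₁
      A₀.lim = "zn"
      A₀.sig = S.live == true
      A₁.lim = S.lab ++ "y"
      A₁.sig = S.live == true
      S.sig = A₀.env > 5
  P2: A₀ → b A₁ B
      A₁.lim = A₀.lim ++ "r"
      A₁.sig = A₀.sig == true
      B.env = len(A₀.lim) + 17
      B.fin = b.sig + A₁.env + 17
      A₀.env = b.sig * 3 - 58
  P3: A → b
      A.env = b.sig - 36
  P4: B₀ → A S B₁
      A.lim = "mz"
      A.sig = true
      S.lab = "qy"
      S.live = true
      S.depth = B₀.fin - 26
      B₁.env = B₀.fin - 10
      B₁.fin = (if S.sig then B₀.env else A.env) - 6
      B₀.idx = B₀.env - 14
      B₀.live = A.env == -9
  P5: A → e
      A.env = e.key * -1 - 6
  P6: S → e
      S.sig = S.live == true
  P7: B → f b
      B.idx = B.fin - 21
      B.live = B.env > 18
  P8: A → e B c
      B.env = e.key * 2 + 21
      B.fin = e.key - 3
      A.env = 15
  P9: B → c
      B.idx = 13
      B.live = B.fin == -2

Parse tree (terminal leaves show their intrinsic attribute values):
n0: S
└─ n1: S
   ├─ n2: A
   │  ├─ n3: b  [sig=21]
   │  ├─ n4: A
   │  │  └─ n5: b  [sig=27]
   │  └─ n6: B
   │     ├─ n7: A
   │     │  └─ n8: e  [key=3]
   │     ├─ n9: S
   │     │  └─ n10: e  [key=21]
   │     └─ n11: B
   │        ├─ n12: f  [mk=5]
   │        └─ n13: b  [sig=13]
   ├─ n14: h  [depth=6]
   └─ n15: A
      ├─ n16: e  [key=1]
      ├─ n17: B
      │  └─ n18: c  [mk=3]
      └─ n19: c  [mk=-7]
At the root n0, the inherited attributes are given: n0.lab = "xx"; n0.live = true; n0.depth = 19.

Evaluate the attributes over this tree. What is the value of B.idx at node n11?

1. n0.lab = "xx"  [given at root]
2. n0.live = true  [given at root]
3. n0.depth = 19  [given at root]
4. n1.lab = "xxz"  [S₀.lab ++ "z"]
5. n1.live = true  [S₀.depth > 18]
6. n1.depth = 12  [S₀.depth * 2 - 26]
7. n2.lim = "zn"  ["zn"]
8. n2.sig = true  [S.live == true]
9. n3.sig = 21  [terminal]
10. n4.lim = "znr"  [A₀.lim ++ "r"]
11. n4.sig = true  [A₀.sig == true]
12. n5.sig = 27  [terminal]
13. n4.env = -9  [b.sig - 36]
14. n6.env = 19  [len(A₀.lim) + 17]
15. n6.fin = 29  [b.sig + A₁.env + 17]
16. n7.lim = "mz"  ["mz"]
17. n7.sig = true  [true]
18. n8.key = 3  [terminal]
19. n7.env = -9  [e.key * -1 - 6]
20. n9.lab = "qy"  ["qy"]
21. n9.live = true  [true]
22. n9.depth = 3  [B₀.fin - 26]
23. n10.key = 21  [terminal]
24. n9.sig = true  [S.live == true]
25. n11.env = 19  [B₀.fin - 10]
26. n11.fin = 13  [(if S.sig then B₀.env else A.env) - 6]
27. n12.mk = 5  [terminal]
28. n13.sig = 13  [terminal]
29. n11.idx = -8  [B.fin - 21]
30. n11.live = true  [B.env > 18]
31. n6.idx = 5  [B₀.env - 14]
32. n6.live = true  [A.env == -9]
33. n2.env = 5  [b.sig * 3 - 58]
34. n14.depth = 6  [terminal]
35. n15.lim = "xxzy"  [S.lab ++ "y"]
36. n15.sig = true  [S.live == true]
37. n16.key = 1  [terminal]
38. n17.env = 23  [e.key * 2 + 21]
39. n17.fin = -2  [e.key - 3]
40. n18.mk = 3  [terminal]
41. n17.idx = 13  [13]
42. n17.live = true  [B.fin == -2]
43. n19.mk = -7  [terminal]
44. n15.env = 15  [15]
45. n1.sig = false  [A₀.env > 5]
46. n0.sig = false  [S₁.sig == true]

-8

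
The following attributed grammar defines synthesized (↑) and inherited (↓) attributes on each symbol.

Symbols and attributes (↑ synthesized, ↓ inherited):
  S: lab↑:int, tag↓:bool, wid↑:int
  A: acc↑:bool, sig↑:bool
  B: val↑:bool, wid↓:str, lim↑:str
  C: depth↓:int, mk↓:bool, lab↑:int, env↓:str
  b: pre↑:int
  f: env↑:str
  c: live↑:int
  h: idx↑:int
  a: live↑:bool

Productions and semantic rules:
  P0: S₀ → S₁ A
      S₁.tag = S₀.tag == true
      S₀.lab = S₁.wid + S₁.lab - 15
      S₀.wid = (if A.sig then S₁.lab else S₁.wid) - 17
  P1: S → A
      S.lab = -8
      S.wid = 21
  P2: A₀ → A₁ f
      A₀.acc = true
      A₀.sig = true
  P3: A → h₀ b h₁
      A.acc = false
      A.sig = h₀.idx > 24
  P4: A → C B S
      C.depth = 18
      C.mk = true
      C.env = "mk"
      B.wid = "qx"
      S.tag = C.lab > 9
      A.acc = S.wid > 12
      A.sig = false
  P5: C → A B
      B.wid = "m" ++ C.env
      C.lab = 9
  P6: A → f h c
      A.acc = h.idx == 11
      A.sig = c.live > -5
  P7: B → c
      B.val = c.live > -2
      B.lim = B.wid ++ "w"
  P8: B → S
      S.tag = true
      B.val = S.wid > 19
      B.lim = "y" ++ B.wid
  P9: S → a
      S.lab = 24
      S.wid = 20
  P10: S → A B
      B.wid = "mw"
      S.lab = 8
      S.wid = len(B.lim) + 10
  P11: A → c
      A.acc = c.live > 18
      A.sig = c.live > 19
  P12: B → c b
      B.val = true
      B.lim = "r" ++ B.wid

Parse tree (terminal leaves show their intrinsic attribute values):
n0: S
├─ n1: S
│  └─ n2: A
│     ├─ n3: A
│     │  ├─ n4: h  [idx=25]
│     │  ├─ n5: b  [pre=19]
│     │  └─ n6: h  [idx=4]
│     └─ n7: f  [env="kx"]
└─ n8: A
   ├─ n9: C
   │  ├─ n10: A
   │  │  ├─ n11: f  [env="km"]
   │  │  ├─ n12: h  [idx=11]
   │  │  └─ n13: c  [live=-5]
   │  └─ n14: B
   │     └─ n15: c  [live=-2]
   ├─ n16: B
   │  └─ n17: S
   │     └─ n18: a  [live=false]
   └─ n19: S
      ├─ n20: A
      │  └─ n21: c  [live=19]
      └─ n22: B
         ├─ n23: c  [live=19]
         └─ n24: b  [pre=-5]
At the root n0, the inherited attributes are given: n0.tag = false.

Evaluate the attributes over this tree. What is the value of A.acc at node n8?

true

1. n0.tag = false  [given at root]
2. n1.tag = false  [S₀.tag == true]
3. n4.idx = 25  [terminal]
4. n5.pre = 19  [terminal]
5. n6.idx = 4  [terminal]
6. n3.acc = false  [false]
7. n3.sig = true  [h₀.idx > 24]
8. n7.env = "kx"  [terminal]
9. n2.acc = true  [true]
10. n2.sig = true  [true]
11. n1.lab = -8  [-8]
12. n1.wid = 21  [21]
13. n9.depth = 18  [18]
14. n9.mk = true  [true]
15. n9.env = "mk"  ["mk"]
16. n11.env = "km"  [terminal]
17. n12.idx = 11  [terminal]
18. n13.live = -5  [terminal]
19. n10.acc = true  [h.idx == 11]
20. n10.sig = false  [c.live > -5]
21. n14.wid = "mmk"  ["m" ++ C.env]
22. n15.live = -2  [terminal]
23. n14.val = false  [c.live > -2]
24. n14.lim = "mmkw"  [B.wid ++ "w"]
25. n9.lab = 9  [9]
26. n16.wid = "qx"  ["qx"]
27. n17.tag = true  [true]
28. n18.live = false  [terminal]
29. n17.lab = 24  [24]
30. n17.wid = 20  [20]
31. n16.val = true  [S.wid > 19]
32. n16.lim = "yqx"  ["y" ++ B.wid]
33. n19.tag = false  [C.lab > 9]
34. n21.live = 19  [terminal]
35. n20.acc = true  [c.live > 18]
36. n20.sig = false  [c.live > 19]
37. n22.wid = "mw"  ["mw"]
38. n23.live = 19  [terminal]
39. n24.pre = -5  [terminal]
40. n22.val = true  [true]
41. n22.lim = "rmw"  ["r" ++ B.wid]
42. n19.lab = 8  [8]
43. n19.wid = 13  [len(B.lim) + 10]
44. n8.acc = true  [S.wid > 12]
45. n8.sig = false  [false]
46. n0.lab = -2  [S₁.wid + S₁.lab - 15]
47. n0.wid = 4  [(if A.sig then S₁.lab else S₁.wid) - 17]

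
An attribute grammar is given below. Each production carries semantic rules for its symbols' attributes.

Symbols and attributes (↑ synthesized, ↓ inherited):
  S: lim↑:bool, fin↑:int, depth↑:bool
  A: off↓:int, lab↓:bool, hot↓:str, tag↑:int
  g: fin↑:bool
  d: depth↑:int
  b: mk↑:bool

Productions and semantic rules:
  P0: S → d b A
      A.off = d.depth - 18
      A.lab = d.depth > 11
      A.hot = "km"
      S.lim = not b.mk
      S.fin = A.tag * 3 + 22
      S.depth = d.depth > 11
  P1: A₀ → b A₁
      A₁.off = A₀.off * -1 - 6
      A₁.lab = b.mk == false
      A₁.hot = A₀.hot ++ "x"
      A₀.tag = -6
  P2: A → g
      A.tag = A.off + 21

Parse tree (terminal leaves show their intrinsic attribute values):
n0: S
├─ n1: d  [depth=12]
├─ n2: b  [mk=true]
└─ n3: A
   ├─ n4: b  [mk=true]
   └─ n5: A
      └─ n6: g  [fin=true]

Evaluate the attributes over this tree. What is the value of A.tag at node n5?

21

1. n1.depth = 12  [terminal]
2. n2.mk = true  [terminal]
3. n3.off = -6  [d.depth - 18]
4. n3.lab = true  [d.depth > 11]
5. n3.hot = "km"  ["km"]
6. n4.mk = true  [terminal]
7. n5.off = 0  [A₀.off * -1 - 6]
8. n5.lab = false  [b.mk == false]
9. n5.hot = "kmx"  [A₀.hot ++ "x"]
10. n6.fin = true  [terminal]
11. n5.tag = 21  [A.off + 21]
12. n3.tag = -6  [-6]
13. n0.lim = false  [not b.mk]
14. n0.fin = 4  [A.tag * 3 + 22]
15. n0.depth = true  [d.depth > 11]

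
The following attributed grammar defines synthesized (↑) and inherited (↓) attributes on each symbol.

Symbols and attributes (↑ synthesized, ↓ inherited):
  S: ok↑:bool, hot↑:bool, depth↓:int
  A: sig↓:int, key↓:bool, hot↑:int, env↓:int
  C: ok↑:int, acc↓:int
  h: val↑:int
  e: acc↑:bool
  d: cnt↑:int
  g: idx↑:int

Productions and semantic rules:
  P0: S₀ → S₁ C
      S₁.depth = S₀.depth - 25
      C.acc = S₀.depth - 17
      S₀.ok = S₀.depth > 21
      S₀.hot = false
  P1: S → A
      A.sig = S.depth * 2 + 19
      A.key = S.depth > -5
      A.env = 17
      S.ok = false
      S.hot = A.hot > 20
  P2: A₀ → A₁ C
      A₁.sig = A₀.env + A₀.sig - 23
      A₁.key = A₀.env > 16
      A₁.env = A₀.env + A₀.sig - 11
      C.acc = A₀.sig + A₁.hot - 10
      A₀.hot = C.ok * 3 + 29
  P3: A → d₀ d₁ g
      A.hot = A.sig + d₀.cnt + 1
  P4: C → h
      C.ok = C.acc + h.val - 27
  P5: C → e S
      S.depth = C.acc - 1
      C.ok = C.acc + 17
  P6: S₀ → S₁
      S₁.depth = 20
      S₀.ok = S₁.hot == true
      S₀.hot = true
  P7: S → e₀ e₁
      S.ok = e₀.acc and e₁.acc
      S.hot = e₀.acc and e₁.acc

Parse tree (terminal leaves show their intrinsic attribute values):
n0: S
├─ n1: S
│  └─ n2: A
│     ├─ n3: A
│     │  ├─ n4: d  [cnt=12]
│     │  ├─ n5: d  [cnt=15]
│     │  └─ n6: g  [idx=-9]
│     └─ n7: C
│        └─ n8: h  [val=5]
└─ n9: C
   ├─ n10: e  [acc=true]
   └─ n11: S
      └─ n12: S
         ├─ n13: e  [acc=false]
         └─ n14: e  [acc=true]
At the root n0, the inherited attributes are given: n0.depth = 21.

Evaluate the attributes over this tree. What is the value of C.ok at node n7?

-3

1. n0.depth = 21  [given at root]
2. n1.depth = -4  [S₀.depth - 25]
3. n2.sig = 11  [S.depth * 2 + 19]
4. n2.key = true  [S.depth > -5]
5. n2.env = 17  [17]
6. n3.sig = 5  [A₀.env + A₀.sig - 23]
7. n3.key = true  [A₀.env > 16]
8. n3.env = 17  [A₀.env + A₀.sig - 11]
9. n4.cnt = 12  [terminal]
10. n5.cnt = 15  [terminal]
11. n6.idx = -9  [terminal]
12. n3.hot = 18  [A.sig + d₀.cnt + 1]
13. n7.acc = 19  [A₀.sig + A₁.hot - 10]
14. n8.val = 5  [terminal]
15. n7.ok = -3  [C.acc + h.val - 27]
16. n2.hot = 20  [C.ok * 3 + 29]
17. n1.ok = false  [false]
18. n1.hot = false  [A.hot > 20]
19. n9.acc = 4  [S₀.depth - 17]
20. n10.acc = true  [terminal]
21. n11.depth = 3  [C.acc - 1]
22. n12.depth = 20  [20]
23. n13.acc = false  [terminal]
24. n14.acc = true  [terminal]
25. n12.ok = false  [e₀.acc and e₁.acc]
26. n12.hot = false  [e₀.acc and e₁.acc]
27. n11.ok = false  [S₁.hot == true]
28. n11.hot = true  [true]
29. n9.ok = 21  [C.acc + 17]
30. n0.ok = false  [S₀.depth > 21]
31. n0.hot = false  [false]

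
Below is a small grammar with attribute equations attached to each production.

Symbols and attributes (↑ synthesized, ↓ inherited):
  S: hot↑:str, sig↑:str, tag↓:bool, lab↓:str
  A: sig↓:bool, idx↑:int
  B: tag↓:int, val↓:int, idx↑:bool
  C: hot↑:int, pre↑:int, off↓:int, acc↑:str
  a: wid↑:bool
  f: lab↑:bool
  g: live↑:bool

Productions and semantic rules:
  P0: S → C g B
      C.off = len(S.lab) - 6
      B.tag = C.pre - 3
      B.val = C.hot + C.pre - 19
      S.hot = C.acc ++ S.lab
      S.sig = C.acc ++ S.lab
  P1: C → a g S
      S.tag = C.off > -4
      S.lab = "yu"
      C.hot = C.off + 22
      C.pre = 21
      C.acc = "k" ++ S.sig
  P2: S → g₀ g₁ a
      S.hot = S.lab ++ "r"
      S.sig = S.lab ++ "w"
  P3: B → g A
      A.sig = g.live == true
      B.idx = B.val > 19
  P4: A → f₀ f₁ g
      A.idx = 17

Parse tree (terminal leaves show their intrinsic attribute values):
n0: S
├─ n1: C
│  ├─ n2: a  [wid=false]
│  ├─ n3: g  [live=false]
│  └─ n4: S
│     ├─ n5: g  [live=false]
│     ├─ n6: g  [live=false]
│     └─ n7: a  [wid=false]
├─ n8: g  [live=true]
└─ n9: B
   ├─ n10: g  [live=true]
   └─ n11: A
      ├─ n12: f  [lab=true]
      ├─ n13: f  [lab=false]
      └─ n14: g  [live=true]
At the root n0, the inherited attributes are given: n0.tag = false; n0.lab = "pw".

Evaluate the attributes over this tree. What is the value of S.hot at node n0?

"kyuwpw"

1. n0.tag = false  [given at root]
2. n0.lab = "pw"  [given at root]
3. n1.off = -4  [len(S.lab) - 6]
4. n2.wid = false  [terminal]
5. n3.live = false  [terminal]
6. n4.tag = false  [C.off > -4]
7. n4.lab = "yu"  ["yu"]
8. n5.live = false  [terminal]
9. n6.live = false  [terminal]
10. n7.wid = false  [terminal]
11. n4.hot = "yur"  [S.lab ++ "r"]
12. n4.sig = "yuw"  [S.lab ++ "w"]
13. n1.hot = 18  [C.off + 22]
14. n1.pre = 21  [21]
15. n1.acc = "kyuw"  ["k" ++ S.sig]
16. n8.live = true  [terminal]
17. n9.tag = 18  [C.pre - 3]
18. n9.val = 20  [C.hot + C.pre - 19]
19. n10.live = true  [terminal]
20. n11.sig = true  [g.live == true]
21. n12.lab = true  [terminal]
22. n13.lab = false  [terminal]
23. n14.live = true  [terminal]
24. n11.idx = 17  [17]
25. n9.idx = true  [B.val > 19]
26. n0.hot = "kyuwpw"  [C.acc ++ S.lab]
27. n0.sig = "kyuwpw"  [C.acc ++ S.lab]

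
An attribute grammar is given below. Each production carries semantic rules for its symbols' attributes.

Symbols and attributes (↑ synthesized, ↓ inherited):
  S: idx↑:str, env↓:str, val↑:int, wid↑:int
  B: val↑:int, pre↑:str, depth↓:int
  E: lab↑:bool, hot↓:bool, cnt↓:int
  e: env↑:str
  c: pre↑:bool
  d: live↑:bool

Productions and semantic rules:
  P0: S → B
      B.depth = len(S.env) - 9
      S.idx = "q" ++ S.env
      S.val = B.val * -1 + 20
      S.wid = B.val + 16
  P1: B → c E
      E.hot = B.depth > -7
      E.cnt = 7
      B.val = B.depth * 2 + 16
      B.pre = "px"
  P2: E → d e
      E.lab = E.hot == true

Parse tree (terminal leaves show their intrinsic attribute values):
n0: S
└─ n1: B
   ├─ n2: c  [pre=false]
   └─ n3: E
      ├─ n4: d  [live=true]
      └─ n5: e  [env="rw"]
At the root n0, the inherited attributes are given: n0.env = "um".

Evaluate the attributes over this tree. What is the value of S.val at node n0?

18

1. n0.env = "um"  [given at root]
2. n1.depth = -7  [len(S.env) - 9]
3. n2.pre = false  [terminal]
4. n3.hot = false  [B.depth > -7]
5. n3.cnt = 7  [7]
6. n4.live = true  [terminal]
7. n5.env = "rw"  [terminal]
8. n3.lab = false  [E.hot == true]
9. n1.val = 2  [B.depth * 2 + 16]
10. n1.pre = "px"  ["px"]
11. n0.idx = "qum"  ["q" ++ S.env]
12. n0.val = 18  [B.val * -1 + 20]
13. n0.wid = 18  [B.val + 16]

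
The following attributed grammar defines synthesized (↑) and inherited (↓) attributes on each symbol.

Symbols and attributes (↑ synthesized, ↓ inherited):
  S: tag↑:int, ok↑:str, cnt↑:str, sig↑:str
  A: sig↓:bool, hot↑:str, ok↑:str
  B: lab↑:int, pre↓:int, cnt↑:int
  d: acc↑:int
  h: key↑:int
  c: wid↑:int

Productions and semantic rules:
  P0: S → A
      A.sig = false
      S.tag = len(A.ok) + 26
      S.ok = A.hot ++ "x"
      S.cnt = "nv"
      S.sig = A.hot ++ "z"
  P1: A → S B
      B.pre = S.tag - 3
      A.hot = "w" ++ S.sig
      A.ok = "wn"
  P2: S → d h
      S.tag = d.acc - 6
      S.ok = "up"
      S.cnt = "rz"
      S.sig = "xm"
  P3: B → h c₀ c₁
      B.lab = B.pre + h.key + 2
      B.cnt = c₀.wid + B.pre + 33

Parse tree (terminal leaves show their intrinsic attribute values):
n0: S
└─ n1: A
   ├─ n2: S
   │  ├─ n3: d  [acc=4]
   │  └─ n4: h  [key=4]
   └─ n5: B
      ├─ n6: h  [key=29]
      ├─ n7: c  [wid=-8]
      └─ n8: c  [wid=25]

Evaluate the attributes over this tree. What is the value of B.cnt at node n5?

1. n1.sig = false  [false]
2. n3.acc = 4  [terminal]
3. n4.key = 4  [terminal]
4. n2.tag = -2  [d.acc - 6]
5. n2.ok = "up"  ["up"]
6. n2.cnt = "rz"  ["rz"]
7. n2.sig = "xm"  ["xm"]
8. n5.pre = -5  [S.tag - 3]
9. n6.key = 29  [terminal]
10. n7.wid = -8  [terminal]
11. n8.wid = 25  [terminal]
12. n5.lab = 26  [B.pre + h.key + 2]
13. n5.cnt = 20  [c₀.wid + B.pre + 33]
14. n1.hot = "wxm"  ["w" ++ S.sig]
15. n1.ok = "wn"  ["wn"]
16. n0.tag = 28  [len(A.ok) + 26]
17. n0.ok = "wxmx"  [A.hot ++ "x"]
18. n0.cnt = "nv"  ["nv"]
19. n0.sig = "wxmz"  [A.hot ++ "z"]

20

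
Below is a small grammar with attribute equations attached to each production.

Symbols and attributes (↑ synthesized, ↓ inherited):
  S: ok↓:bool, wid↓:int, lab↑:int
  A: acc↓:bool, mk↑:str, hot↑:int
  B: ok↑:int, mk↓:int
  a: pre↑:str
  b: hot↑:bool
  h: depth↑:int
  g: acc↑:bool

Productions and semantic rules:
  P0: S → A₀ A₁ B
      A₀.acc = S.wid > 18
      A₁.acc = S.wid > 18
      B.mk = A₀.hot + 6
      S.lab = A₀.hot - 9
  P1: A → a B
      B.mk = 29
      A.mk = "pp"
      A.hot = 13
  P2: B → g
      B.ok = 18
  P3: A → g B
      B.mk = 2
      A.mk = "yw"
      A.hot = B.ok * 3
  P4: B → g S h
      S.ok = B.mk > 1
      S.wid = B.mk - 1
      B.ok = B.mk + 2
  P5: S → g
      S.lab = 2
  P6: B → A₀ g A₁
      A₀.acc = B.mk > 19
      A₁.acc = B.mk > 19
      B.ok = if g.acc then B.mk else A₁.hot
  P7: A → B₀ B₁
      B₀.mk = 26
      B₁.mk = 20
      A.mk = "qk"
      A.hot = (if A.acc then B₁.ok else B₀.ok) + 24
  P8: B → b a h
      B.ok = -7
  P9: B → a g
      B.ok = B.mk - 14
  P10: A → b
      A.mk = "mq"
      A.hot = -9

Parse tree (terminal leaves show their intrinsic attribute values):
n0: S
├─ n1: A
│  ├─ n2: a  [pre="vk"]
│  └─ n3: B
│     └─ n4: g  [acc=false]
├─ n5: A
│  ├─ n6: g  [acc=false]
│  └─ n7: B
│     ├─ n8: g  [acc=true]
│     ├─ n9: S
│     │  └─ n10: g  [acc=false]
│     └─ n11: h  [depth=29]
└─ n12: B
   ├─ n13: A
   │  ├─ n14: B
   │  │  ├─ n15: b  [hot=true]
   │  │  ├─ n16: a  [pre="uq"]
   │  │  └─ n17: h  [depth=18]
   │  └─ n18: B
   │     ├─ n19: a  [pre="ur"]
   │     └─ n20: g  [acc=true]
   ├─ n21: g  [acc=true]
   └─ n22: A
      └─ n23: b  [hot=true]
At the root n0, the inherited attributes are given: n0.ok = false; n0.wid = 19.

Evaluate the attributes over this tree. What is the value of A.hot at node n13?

1. n0.ok = false  [given at root]
2. n0.wid = 19  [given at root]
3. n1.acc = true  [S.wid > 18]
4. n2.pre = "vk"  [terminal]
5. n3.mk = 29  [29]
6. n4.acc = false  [terminal]
7. n3.ok = 18  [18]
8. n1.mk = "pp"  ["pp"]
9. n1.hot = 13  [13]
10. n5.acc = true  [S.wid > 18]
11. n6.acc = false  [terminal]
12. n7.mk = 2  [2]
13. n8.acc = true  [terminal]
14. n9.ok = true  [B.mk > 1]
15. n9.wid = 1  [B.mk - 1]
16. n10.acc = false  [terminal]
17. n9.lab = 2  [2]
18. n11.depth = 29  [terminal]
19. n7.ok = 4  [B.mk + 2]
20. n5.mk = "yw"  ["yw"]
21. n5.hot = 12  [B.ok * 3]
22. n12.mk = 19  [A₀.hot + 6]
23. n13.acc = false  [B.mk > 19]
24. n14.mk = 26  [26]
25. n15.hot = true  [terminal]
26. n16.pre = "uq"  [terminal]
27. n17.depth = 18  [terminal]
28. n14.ok = -7  [-7]
29. n18.mk = 20  [20]
30. n19.pre = "ur"  [terminal]
31. n20.acc = true  [terminal]
32. n18.ok = 6  [B.mk - 14]
33. n13.mk = "qk"  ["qk"]
34. n13.hot = 17  [(if A.acc then B₁.ok else B₀.ok) + 24]
35. n21.acc = true  [terminal]
36. n22.acc = false  [B.mk > 19]
37. n23.hot = true  [terminal]
38. n22.mk = "mq"  ["mq"]
39. n22.hot = -9  [-9]
40. n12.ok = 19  [if g.acc then B.mk else A₁.hot]
41. n0.lab = 4  [A₀.hot - 9]

17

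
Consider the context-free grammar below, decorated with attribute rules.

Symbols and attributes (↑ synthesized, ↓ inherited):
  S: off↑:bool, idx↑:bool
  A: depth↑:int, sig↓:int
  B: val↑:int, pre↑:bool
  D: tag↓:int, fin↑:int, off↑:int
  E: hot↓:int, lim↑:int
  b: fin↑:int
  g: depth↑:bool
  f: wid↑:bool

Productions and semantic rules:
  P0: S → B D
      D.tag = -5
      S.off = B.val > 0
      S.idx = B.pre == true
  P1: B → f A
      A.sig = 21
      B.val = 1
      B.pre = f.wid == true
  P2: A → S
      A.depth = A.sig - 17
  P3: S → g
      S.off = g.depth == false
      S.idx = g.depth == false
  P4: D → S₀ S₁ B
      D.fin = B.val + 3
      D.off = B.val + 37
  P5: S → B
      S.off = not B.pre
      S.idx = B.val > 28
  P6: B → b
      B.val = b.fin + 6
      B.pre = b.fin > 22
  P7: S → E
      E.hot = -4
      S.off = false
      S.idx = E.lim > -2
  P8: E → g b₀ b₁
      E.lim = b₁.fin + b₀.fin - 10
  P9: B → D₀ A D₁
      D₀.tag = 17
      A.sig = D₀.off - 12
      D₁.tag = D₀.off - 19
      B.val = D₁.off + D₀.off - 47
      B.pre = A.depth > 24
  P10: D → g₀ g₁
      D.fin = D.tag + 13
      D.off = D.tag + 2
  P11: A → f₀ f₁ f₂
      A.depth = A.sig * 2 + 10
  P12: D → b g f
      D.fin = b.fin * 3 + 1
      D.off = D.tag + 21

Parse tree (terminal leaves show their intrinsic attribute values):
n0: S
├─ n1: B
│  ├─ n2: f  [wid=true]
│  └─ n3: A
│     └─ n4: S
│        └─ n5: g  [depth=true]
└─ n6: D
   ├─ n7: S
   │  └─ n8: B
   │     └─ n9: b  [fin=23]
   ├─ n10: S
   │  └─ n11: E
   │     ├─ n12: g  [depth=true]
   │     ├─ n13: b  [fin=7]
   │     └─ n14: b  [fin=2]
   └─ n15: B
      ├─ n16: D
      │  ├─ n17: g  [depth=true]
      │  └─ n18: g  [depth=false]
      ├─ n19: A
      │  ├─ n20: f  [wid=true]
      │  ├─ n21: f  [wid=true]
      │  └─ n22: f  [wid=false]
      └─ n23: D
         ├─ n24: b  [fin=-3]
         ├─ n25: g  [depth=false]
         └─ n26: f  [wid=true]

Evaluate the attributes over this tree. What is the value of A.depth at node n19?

1. n2.wid = true  [terminal]
2. n3.sig = 21  [21]
3. n5.depth = true  [terminal]
4. n4.off = false  [g.depth == false]
5. n4.idx = false  [g.depth == false]
6. n3.depth = 4  [A.sig - 17]
7. n1.val = 1  [1]
8. n1.pre = true  [f.wid == true]
9. n6.tag = -5  [-5]
10. n9.fin = 23  [terminal]
11. n8.val = 29  [b.fin + 6]
12. n8.pre = true  [b.fin > 22]
13. n7.off = false  [not B.pre]
14. n7.idx = true  [B.val > 28]
15. n11.hot = -4  [-4]
16. n12.depth = true  [terminal]
17. n13.fin = 7  [terminal]
18. n14.fin = 2  [terminal]
19. n11.lim = -1  [b₁.fin + b₀.fin - 10]
20. n10.off = false  [false]
21. n10.idx = true  [E.lim > -2]
22. n16.tag = 17  [17]
23. n17.depth = true  [terminal]
24. n18.depth = false  [terminal]
25. n16.fin = 30  [D.tag + 13]
26. n16.off = 19  [D.tag + 2]
27. n19.sig = 7  [D₀.off - 12]
28. n20.wid = true  [terminal]
29. n21.wid = true  [terminal]
30. n22.wid = false  [terminal]
31. n19.depth = 24  [A.sig * 2 + 10]
32. n23.tag = 0  [D₀.off - 19]
33. n24.fin = -3  [terminal]
34. n25.depth = false  [terminal]
35. n26.wid = true  [terminal]
36. n23.fin = -8  [b.fin * 3 + 1]
37. n23.off = 21  [D.tag + 21]
38. n15.val = -7  [D₁.off + D₀.off - 47]
39. n15.pre = false  [A.depth > 24]
40. n6.fin = -4  [B.val + 3]
41. n6.off = 30  [B.val + 37]
42. n0.off = true  [B.val > 0]
43. n0.idx = true  [B.pre == true]

24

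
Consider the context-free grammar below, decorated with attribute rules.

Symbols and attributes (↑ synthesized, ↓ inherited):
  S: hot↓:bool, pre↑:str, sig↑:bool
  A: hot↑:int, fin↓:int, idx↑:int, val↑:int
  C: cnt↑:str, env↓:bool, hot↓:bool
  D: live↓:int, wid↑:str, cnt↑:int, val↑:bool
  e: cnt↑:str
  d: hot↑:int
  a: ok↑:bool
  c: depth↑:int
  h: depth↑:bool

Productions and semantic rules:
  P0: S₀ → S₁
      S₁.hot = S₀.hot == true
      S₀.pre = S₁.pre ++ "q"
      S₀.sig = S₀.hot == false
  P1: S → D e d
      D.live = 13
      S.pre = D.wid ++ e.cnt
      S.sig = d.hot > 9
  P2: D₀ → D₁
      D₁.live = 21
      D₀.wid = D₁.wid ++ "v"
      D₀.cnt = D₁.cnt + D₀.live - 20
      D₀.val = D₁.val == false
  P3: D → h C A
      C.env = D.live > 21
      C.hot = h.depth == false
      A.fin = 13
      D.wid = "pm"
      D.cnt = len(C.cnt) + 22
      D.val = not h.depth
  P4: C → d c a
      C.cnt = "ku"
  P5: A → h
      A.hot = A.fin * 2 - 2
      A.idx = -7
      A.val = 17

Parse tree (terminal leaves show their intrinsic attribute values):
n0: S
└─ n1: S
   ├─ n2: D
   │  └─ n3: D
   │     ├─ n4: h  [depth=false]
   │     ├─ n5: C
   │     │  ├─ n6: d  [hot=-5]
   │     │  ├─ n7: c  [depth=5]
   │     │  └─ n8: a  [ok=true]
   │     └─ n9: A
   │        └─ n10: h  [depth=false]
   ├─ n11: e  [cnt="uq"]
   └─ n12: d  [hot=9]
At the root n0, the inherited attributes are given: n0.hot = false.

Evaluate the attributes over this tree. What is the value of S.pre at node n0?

1. n0.hot = false  [given at root]
2. n1.hot = false  [S₀.hot == true]
3. n2.live = 13  [13]
4. n3.live = 21  [21]
5. n4.depth = false  [terminal]
6. n5.env = false  [D.live > 21]
7. n5.hot = true  [h.depth == false]
8. n6.hot = -5  [terminal]
9. n7.depth = 5  [terminal]
10. n8.ok = true  [terminal]
11. n5.cnt = "ku"  ["ku"]
12. n9.fin = 13  [13]
13. n10.depth = false  [terminal]
14. n9.hot = 24  [A.fin * 2 - 2]
15. n9.idx = -7  [-7]
16. n9.val = 17  [17]
17. n3.wid = "pm"  ["pm"]
18. n3.cnt = 24  [len(C.cnt) + 22]
19. n3.val = true  [not h.depth]
20. n2.wid = "pmv"  [D₁.wid ++ "v"]
21. n2.cnt = 17  [D₁.cnt + D₀.live - 20]
22. n2.val = false  [D₁.val == false]
23. n11.cnt = "uq"  [terminal]
24. n12.hot = 9  [terminal]
25. n1.pre = "pmvuq"  [D.wid ++ e.cnt]
26. n1.sig = false  [d.hot > 9]
27. n0.pre = "pmvuqq"  [S₁.pre ++ "q"]
28. n0.sig = true  [S₀.hot == false]

"pmvuqq"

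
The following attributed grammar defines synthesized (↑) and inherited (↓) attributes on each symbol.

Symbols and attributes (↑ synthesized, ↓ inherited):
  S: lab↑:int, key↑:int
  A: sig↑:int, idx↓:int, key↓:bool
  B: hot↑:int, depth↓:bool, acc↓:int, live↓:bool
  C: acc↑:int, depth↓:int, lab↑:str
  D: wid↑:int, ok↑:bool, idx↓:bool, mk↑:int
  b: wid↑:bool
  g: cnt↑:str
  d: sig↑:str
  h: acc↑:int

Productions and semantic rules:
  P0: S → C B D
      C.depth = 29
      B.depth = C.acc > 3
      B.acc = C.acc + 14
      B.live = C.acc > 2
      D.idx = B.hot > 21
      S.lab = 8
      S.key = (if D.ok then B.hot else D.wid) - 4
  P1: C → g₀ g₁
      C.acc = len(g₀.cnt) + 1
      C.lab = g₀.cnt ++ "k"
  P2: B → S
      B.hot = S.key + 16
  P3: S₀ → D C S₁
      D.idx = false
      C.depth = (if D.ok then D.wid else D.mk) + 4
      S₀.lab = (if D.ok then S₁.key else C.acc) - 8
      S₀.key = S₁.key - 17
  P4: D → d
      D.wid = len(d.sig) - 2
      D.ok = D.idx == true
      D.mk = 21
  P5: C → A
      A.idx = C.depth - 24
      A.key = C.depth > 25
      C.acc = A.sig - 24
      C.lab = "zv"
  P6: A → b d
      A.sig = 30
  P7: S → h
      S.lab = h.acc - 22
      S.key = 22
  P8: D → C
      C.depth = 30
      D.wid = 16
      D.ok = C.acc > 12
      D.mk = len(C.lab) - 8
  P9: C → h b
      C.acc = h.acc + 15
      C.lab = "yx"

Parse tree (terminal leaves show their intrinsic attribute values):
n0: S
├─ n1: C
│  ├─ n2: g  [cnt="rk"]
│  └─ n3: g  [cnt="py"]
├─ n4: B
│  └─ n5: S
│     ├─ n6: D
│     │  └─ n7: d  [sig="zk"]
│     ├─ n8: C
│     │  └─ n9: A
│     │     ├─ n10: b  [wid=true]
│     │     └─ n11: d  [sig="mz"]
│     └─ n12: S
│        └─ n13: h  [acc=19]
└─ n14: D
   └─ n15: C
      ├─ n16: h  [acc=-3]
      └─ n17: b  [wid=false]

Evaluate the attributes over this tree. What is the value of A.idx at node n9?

1

1. n1.depth = 29  [29]
2. n2.cnt = "rk"  [terminal]
3. n3.cnt = "py"  [terminal]
4. n1.acc = 3  [len(g₀.cnt) + 1]
5. n1.lab = "rkk"  [g₀.cnt ++ "k"]
6. n4.depth = false  [C.acc > 3]
7. n4.acc = 17  [C.acc + 14]
8. n4.live = true  [C.acc > 2]
9. n6.idx = false  [false]
10. n7.sig = "zk"  [terminal]
11. n6.wid = 0  [len(d.sig) - 2]
12. n6.ok = false  [D.idx == true]
13. n6.mk = 21  [21]
14. n8.depth = 25  [(if D.ok then D.wid else D.mk) + 4]
15. n9.idx = 1  [C.depth - 24]
16. n9.key = false  [C.depth > 25]
17. n10.wid = true  [terminal]
18. n11.sig = "mz"  [terminal]
19. n9.sig = 30  [30]
20. n8.acc = 6  [A.sig - 24]
21. n8.lab = "zv"  ["zv"]
22. n13.acc = 19  [terminal]
23. n12.lab = -3  [h.acc - 22]
24. n12.key = 22  [22]
25. n5.lab = -2  [(if D.ok then S₁.key else C.acc) - 8]
26. n5.key = 5  [S₁.key - 17]
27. n4.hot = 21  [S.key + 16]
28. n14.idx = false  [B.hot > 21]
29. n15.depth = 30  [30]
30. n16.acc = -3  [terminal]
31. n17.wid = false  [terminal]
32. n15.acc = 12  [h.acc + 15]
33. n15.lab = "yx"  ["yx"]
34. n14.wid = 16  [16]
35. n14.ok = false  [C.acc > 12]
36. n14.mk = -6  [len(C.lab) - 8]
37. n0.lab = 8  [8]
38. n0.key = 12  [(if D.ok then B.hot else D.wid) - 4]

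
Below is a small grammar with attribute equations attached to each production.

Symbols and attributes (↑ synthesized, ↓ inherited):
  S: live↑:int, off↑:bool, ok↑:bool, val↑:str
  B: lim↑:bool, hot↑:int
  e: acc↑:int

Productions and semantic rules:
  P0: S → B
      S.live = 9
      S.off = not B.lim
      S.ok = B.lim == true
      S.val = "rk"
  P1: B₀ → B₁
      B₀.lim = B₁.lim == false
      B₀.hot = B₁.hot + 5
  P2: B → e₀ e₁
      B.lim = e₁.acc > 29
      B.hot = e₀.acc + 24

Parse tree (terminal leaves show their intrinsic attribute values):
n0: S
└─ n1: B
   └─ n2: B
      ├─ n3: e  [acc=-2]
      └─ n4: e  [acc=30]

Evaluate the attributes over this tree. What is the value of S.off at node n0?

true

1. n3.acc = -2  [terminal]
2. n4.acc = 30  [terminal]
3. n2.lim = true  [e₁.acc > 29]
4. n2.hot = 22  [e₀.acc + 24]
5. n1.lim = false  [B₁.lim == false]
6. n1.hot = 27  [B₁.hot + 5]
7. n0.live = 9  [9]
8. n0.off = true  [not B.lim]
9. n0.ok = false  [B.lim == true]
10. n0.val = "rk"  ["rk"]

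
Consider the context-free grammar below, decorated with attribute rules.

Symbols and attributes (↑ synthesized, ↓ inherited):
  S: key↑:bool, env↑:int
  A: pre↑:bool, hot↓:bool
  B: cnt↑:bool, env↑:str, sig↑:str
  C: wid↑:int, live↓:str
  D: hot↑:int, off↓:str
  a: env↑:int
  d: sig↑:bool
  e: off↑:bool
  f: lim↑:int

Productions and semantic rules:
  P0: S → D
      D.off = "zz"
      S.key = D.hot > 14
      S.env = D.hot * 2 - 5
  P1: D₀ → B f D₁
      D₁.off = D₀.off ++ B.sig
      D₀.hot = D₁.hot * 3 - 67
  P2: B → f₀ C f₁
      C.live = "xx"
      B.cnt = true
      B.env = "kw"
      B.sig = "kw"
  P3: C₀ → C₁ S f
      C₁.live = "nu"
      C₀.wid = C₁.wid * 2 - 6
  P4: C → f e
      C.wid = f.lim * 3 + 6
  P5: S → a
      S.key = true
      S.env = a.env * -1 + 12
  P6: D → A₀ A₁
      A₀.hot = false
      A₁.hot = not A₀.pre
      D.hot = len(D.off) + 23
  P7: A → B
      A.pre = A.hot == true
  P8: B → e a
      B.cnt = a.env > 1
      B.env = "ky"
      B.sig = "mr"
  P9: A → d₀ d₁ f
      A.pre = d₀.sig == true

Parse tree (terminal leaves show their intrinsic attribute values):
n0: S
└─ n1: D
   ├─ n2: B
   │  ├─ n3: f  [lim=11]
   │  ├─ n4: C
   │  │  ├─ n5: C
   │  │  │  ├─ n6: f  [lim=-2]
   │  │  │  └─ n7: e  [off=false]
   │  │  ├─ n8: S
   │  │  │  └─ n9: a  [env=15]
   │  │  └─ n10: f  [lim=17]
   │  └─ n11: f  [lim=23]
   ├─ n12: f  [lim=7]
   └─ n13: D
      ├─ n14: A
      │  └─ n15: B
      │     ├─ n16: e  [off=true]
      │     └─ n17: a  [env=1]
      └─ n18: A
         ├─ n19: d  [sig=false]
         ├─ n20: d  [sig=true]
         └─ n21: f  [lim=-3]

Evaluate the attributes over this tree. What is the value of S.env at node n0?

1. n1.off = "zz"  ["zz"]
2. n3.lim = 11  [terminal]
3. n4.live = "xx"  ["xx"]
4. n5.live = "nu"  ["nu"]
5. n6.lim = -2  [terminal]
6. n7.off = false  [terminal]
7. n5.wid = 0  [f.lim * 3 + 6]
8. n9.env = 15  [terminal]
9. n8.key = true  [true]
10. n8.env = -3  [a.env * -1 + 12]
11. n10.lim = 17  [terminal]
12. n4.wid = -6  [C₁.wid * 2 - 6]
13. n11.lim = 23  [terminal]
14. n2.cnt = true  [true]
15. n2.env = "kw"  ["kw"]
16. n2.sig = "kw"  ["kw"]
17. n12.lim = 7  [terminal]
18. n13.off = "zzkw"  [D₀.off ++ B.sig]
19. n14.hot = false  [false]
20. n16.off = true  [terminal]
21. n17.env = 1  [terminal]
22. n15.cnt = false  [a.env > 1]
23. n15.env = "ky"  ["ky"]
24. n15.sig = "mr"  ["mr"]
25. n14.pre = false  [A.hot == true]
26. n18.hot = true  [not A₀.pre]
27. n19.sig = false  [terminal]
28. n20.sig = true  [terminal]
29. n21.lim = -3  [terminal]
30. n18.pre = false  [d₀.sig == true]
31. n13.hot = 27  [len(D.off) + 23]
32. n1.hot = 14  [D₁.hot * 3 - 67]
33. n0.key = false  [D.hot > 14]
34. n0.env = 23  [D.hot * 2 - 5]

23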